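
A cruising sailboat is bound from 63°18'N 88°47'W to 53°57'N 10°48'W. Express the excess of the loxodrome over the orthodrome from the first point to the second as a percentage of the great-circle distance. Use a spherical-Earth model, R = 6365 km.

Great circle: σ = 0.6804 rad → d_gc = Rσ = 4330.5 km
Rhumb: Δφ = -0.1632, Δλ = +1.3611, Δψ = -0.3157, q = Δφ/Δψ = 0.5169 → d_rh = R√(Δφ²+q²Δλ²) = 4597.1 km
Excess = (4597.1 − 4330.5) / 4330.5 = 266.6 / 4330.5 = 6.16% ≈ 6.2%

6.2%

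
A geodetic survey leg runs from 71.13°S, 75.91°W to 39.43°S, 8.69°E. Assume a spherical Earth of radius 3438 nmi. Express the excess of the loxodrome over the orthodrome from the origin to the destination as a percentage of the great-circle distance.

6.9%

Great circle: σ = 0.8963 rad → d_gc = Rσ = 3081.5 nmi
Rhumb: Δφ = +0.5533, Δλ = +1.4765, Δψ = +1.0447, q = Δφ/Δψ = 0.5296 → d_rh = R√(Δφ²+q²Δλ²) = 3293.2 nmi
Excess = (3293.2 − 3081.5) / 3081.5 = 211.7 / 3081.5 = 6.87% ≈ 6.9%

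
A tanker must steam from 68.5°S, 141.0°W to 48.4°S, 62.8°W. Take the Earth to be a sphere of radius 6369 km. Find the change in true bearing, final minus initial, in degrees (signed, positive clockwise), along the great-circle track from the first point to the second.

-70.2°

At departure: θ₁ = atan2(sin Δλ cos φ₂, cos φ₁ sin φ₂ − sin φ₁ cos φ₂ cos Δλ) = 102.81°
At arrival: θ₂ = atan2(sin Δλ cos φ₁, −cos φ₂ sin φ₁ + sin φ₂ cos φ₁ cos Δλ) = 32.57°
Δθ = θ₂ − θ₁ = -70.2°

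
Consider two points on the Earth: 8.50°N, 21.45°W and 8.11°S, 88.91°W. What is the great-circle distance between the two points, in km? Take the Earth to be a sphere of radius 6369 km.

Haversine: a = sin²(Δφ/2)+cos φ₁ cos φ₂ sin²(Δλ/2) = 0.32276;  σ = 2·atan2(√a,√(1−a))
σ = 69.239° → d = Rσ = 6369·1.20844 = 7697 km

7697 km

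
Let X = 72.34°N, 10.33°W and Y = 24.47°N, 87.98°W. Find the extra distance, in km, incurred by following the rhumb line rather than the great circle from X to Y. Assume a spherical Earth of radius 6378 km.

348 km

Great circle: cos σ = sin φ₁ sin φ₂ + cos φ₁ cos φ₂ cos Δλ,  σ = 1.0998 rad → d_gc = 7014.7 km
Rhumb line: Δψ = -1.4214, q = Δφ/Δψ = 0.5878, d_rh = R√(Δφ²+q²Δλ²) = 7362.7 km
Excess = 7362.7 − 7014.7 = 348.0 ≈ 348 km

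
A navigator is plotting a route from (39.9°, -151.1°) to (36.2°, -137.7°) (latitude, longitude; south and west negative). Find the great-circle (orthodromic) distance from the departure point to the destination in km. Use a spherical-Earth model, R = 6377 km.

1243 km

cos σ = sin φ₁ sin φ₂ + cos φ₁ cos φ₂ cos Δλ
      = sin(39.90°)sin(36.20°) + cos(39.90°)cos(36.20°)cos(13.40°) = 0.9811
σ = 11.168° → d = Rσ = 6377·0.19493 = 1243 km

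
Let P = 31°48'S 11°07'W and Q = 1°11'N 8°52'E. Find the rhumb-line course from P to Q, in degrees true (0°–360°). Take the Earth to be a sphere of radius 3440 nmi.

Meridional parts: M(φ₁)=-0.5859, M(φ₂)=+0.0207 → ΔM = +0.6066;  Δλ = +0.3488 rad
tan C = Δλ / ΔM = +0.5750 → C = 29.90°

29.9°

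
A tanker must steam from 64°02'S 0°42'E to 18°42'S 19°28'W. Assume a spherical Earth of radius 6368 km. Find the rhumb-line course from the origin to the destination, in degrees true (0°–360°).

Δψ = ln[tan(π/4+φ₂/2)/tan(π/4+φ₁/2)] = +1.1349
Δλ = -0.3520 rad (taken the short way round)
course = atan2(Δλ, Δψ) = 342.77°

342.8°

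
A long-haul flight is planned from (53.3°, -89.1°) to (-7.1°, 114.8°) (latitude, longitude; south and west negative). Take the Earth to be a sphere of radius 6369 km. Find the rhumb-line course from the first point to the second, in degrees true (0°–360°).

245.7°

Δψ = ln[tan(π/4+φ₂/2)/tan(π/4+φ₁/2)] = -1.2278
Δλ = -2.7245 rad (taken the short way round)
course = atan2(Δλ, Δψ) = 245.74°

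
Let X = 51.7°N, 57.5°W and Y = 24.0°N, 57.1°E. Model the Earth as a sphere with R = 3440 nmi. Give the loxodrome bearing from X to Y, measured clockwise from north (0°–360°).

107.4°

Meridional parts: M(φ₁)=+1.0577, M(φ₂)=+0.4317 → ΔM = -0.6260;  Δλ = +2.0001 rad
tan C = Δλ / ΔM = -3.1952 → C = 107.38°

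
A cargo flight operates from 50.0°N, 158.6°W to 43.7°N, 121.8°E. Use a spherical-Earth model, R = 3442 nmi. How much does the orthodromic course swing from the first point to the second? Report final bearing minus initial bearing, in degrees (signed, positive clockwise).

-62.7°

Initial bearing θ₁ = atan2(sin Δλ cos φ₂, cos φ₁ sin φ₂ − sin φ₁ cos φ₂ cos Δλ) = 295.82°
Final bearing θ₂ = (initial bearing from the destination back to the start) + 180° = 233.16°
Δθ = θ₂ − θ₁ = -62.7°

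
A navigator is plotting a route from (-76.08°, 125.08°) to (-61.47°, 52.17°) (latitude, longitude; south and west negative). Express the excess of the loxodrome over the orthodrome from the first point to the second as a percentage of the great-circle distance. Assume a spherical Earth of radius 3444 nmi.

6.1%

Great circle: σ = 0.4810 rad → d_gc = Rσ = 1656.6 nmi
Rhumb: Δφ = +0.2550, Δλ = -1.2725, Δψ = +0.7337, q = Δφ/Δψ = 0.3476 → d_rh = R√(Δφ²+q²Δλ²) = 1758.2 nmi
Excess = (1758.2 − 1656.6) / 1656.6 = 101.6 / 1656.6 = 6.13% ≈ 6.1%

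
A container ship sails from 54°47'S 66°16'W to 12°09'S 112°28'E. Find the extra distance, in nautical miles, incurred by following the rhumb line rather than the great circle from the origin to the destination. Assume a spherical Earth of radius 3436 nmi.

Great circle: cos σ = sin φ₁ sin φ₂ + cos φ₁ cos φ₂ cos Δλ,  σ = 1.9732 rad → d_gc = 6780.0 nmi
Rhumb line: Δψ = +0.9340, q = Δφ/Δψ = 0.7967, d_rh = R√(Δφ²+q²Δλ²) = 8913.8 nmi
Excess = 8913.8 − 6780.0 = 2133.8 ≈ 2134 nmi

2134 nmi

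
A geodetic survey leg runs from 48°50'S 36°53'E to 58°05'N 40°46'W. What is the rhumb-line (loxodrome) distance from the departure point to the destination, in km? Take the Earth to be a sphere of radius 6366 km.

Rhumb course C = atan2(Δλ, Δψ) with Δψ = ln[tan(π/4+φ₂/2)/tan(π/4+φ₁/2)] = +2.2313, Δλ = -1.3552 → C = 328.73°
d = R·|Δφ| / |cos C| = 6366·1.86605 / 0.85470 = 13899 km

13899 km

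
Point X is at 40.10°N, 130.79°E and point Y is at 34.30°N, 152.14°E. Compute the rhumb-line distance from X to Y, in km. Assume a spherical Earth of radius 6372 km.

1997 km

Rhumb course C = atan2(Δλ, Δψ) with Δψ = ln[tan(π/4+φ₂/2)/tan(π/4+φ₁/2)] = -0.1272, Δλ = +0.3726 → C = 108.85°
d = R·|Δφ| / |cos C| = 6372·0.10123 / 0.32307 = 1997 km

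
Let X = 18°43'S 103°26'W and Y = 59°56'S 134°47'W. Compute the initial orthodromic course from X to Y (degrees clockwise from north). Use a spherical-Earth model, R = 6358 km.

θ = atan2( sin Δλ·cos φ₂ ,  cos φ₁ sin φ₂ − sin φ₁ cos φ₂ cos Δλ )
  = atan2(-0.2607, -0.6824) = 200.91°

200.9°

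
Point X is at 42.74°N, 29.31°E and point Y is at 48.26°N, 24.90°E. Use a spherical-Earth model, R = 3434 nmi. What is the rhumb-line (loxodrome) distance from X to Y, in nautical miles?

Rhumb course C = atan2(Δλ, Δψ) with Δψ = ln[tan(π/4+φ₂/2)/tan(π/4+φ₁/2)] = +0.1376, Δλ = -0.0770 → C = 330.78°
d = R·|Δφ| / |cos C| = 3434·0.09634 / 0.87277 = 379 nmi

379 nmi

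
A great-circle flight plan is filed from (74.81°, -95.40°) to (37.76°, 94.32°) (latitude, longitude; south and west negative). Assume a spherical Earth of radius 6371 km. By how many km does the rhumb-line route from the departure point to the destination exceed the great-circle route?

2788 km

Great circle: cos σ = sin φ₁ sin φ₂ + cos φ₁ cos φ₂ cos Δλ,  σ = 1.1737 rad → d_gc = 7477.3 km
Rhumb line: Δψ = -1.3022, q = Δφ/Δψ = 0.4966, d_rh = R√(Δφ²+q²Δλ²) = 10265.5 km
Excess = 10265.5 − 7477.3 = 2788.2 ≈ 2788 km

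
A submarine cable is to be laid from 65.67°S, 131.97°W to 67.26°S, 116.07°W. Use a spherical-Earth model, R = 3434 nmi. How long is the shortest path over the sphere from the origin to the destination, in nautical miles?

391 nmi

cos σ = sin φ₁ sin φ₂ + cos φ₁ cos φ₂ cos Δλ
      = sin(-65.67°)sin(-67.26°) + cos(-65.67°)cos(-67.26°)cos(15.90°) = 0.9935
σ = 6.525° → d = Rσ = 3434·0.11389 = 391 nmi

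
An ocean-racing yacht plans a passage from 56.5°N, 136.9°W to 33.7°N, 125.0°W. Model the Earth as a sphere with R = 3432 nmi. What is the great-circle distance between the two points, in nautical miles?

1451 nmi

cos σ = sin φ₁ sin φ₂ + cos φ₁ cos φ₂ cos Δλ
      = sin(56.50°)sin(33.70°) + cos(56.50°)cos(33.70°)cos(11.90°) = 0.9120
σ = 24.218° → d = Rσ = 3432·0.42268 = 1451 nmi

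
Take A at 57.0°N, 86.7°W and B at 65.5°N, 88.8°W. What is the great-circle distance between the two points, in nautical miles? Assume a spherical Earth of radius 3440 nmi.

Haversine: a = sin²(Δφ/2)+cos φ₁ cos φ₂ sin²(Δλ/2) = 0.00557;  σ = 2·atan2(√a,√(1−a))
σ = 8.559° → d = Rσ = 3440·0.14938 = 514 nmi

514 nmi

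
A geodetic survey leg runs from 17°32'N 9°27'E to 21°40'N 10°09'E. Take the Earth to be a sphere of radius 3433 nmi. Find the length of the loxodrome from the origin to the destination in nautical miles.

Rhumb course C = atan2(Δλ, Δψ) with Δψ = ln[tan(π/4+φ₂/2)/tan(π/4+φ₁/2)] = +0.0766, Δλ = +0.0122 → C = 9.06°
d = R·|Δφ| / |cos C| = 3433·0.07214 / 0.98752 = 251 nmi

251 nmi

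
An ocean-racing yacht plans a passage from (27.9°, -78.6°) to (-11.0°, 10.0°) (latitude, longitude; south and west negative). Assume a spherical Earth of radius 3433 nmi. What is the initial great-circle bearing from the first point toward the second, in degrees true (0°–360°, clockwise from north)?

θ = atan2( sin Δλ·cos φ₂ ,  cos φ₁ sin φ₂ − sin φ₁ cos φ₂ cos Δλ )
  = atan2(+0.9813, -0.1799) = 100.39°

100.4°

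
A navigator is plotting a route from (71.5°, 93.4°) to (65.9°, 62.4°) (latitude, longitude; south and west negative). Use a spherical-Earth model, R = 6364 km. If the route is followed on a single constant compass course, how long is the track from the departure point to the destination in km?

1391 km

Δψ = ln[tan(π/4+φ₂/2)/tan(π/4+φ₁/2)] = -0.2706;  Δφ = -0.0977 rad,  Δλ = -0.5411 rad
q = Δφ/Δψ = 0.3612
d = R·√(Δφ² + q²Δλ²) = 6364·0.21850 = 1391 km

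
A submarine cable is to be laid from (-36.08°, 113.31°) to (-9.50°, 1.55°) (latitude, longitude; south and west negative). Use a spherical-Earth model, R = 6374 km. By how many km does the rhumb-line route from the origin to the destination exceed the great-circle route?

Great circle: cos σ = sin φ₁ sin φ₂ + cos φ₁ cos φ₂ cos Δλ,  σ = 1.7704 rad → d_gc = 11284.7 km
Rhumb line: Δψ = +0.5094, q = Δφ/Δψ = 0.9106, d_rh = R√(Δφ²+q²Δλ²) = 11701.8 km
Excess = 11701.8 − 11284.7 = 417.1 ≈ 417 km

417 km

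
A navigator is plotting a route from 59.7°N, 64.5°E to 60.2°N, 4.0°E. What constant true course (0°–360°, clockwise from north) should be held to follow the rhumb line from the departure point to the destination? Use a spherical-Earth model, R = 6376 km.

270.9°

Δψ = ln[tan(π/4+φ₂/2)/tan(π/4+φ₁/2)] = +0.0174
Δλ = -1.0559 rad (taken the short way round)
course = atan2(Δλ, Δψ) = 270.95°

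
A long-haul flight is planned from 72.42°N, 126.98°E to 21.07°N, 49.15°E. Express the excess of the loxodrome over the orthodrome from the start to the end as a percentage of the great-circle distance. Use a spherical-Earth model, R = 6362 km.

4.8%

Great circle: σ = 1.1569 rad → d_gc = Rσ = 7360.5 km
Rhumb: Δφ = -0.8962, Δλ = -1.3584, Δψ = -1.4904, q = Δφ/Δψ = 0.6013 → d_rh = R√(Δφ²+q²Δλ²) = 7714.7 km
Excess = (7714.7 − 7360.5) / 7360.5 = 354.2 / 7360.5 = 4.81% ≈ 4.8%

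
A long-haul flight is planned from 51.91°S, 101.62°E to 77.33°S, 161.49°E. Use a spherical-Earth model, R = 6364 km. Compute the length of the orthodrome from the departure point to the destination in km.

cos σ = sin φ₁ sin φ₂ + cos φ₁ cos φ₂ cos Δλ
      = sin(-51.91°)sin(-77.33°) + cos(-51.91°)cos(-77.33°)cos(59.87°) = 0.8358
σ = 33.301° → d = Rσ = 6364·0.58121 = 3699 km

3699 km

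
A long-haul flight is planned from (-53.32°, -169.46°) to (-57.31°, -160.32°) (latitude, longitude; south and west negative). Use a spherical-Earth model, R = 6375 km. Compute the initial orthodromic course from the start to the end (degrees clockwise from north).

131.2°

N = sin Δλ·cos φ₂ = +0.0858;  D = cos φ₁ sin φ₂ − sin φ₁ cos φ₂ cos Δλ = -0.0751
initial course = atan2(N, D) = 131.19°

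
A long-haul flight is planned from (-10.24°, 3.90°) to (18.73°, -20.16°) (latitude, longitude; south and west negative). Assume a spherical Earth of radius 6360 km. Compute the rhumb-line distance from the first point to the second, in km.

Δψ = ln[tan(π/4+φ₂/2)/tan(π/4+φ₁/2)] = +0.5126;  Δφ = +0.5056 rad,  Δλ = -0.4199 rad
q = Δφ/Δψ = 0.9865
d = R·√(Δφ² + q²Δλ²) = 6360·0.65364 = 4157 km

4157 km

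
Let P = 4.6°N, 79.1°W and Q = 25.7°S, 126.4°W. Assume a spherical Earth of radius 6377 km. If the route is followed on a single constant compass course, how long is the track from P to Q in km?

6123 km

Rhumb course C = atan2(Δλ, Δψ) with Δψ = ln[tan(π/4+φ₂/2)/tan(π/4+φ₁/2)] = -0.5448, Δλ = -0.8255 → C = 236.58°
d = R·|Δφ| / |cos C| = 6377·0.52883 / 0.55078 = 6123 km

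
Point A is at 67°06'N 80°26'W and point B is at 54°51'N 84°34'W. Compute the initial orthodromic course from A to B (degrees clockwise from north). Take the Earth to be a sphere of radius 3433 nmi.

191.1°

θ = atan2( sin Δλ·cos φ₂ ,  cos φ₁ sin φ₂ − sin φ₁ cos φ₂ cos Δλ )
  = atan2(-0.0415, -0.2108) = 191.14°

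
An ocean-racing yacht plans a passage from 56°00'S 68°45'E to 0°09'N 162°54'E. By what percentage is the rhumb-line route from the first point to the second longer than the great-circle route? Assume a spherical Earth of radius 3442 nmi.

Great circle: σ = 1.6134 rad → d_gc = Rσ = 5553.5 nmi
Rhumb: Δφ = +0.9800, Δλ = +1.6432, Δψ = +1.1877, q = Δφ/Δψ = 0.8251 → d_rh = R√(Δφ²+q²Δλ²) = 5758.4 nmi
Excess = (5758.4 − 5553.5) / 5553.5 = 204.9 / 5553.5 = 3.69% ≈ 3.7%

3.7%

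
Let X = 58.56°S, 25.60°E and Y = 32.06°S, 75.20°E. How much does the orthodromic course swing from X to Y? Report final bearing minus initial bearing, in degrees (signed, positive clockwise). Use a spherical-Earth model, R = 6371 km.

-37.3°

Initial bearing θ₁ = atan2(sin Δλ cos φ₂, cos φ₁ sin φ₂ − sin φ₁ cos φ₂ cos Δλ) = 73.45°
Final bearing θ₂ = (initial bearing from the destination back to the start) + 180° = 36.16°
Δθ = θ₂ − θ₁ = -37.3°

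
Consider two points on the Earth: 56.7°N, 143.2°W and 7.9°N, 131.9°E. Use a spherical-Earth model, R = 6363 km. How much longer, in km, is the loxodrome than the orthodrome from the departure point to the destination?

Great circle: cos σ = sin φ₁ sin φ₂ + cos φ₁ cos φ₂ cos Δλ,  σ = 1.4068 rad → d_gc = 8951.7 km
Rhumb line: Δψ = -1.0688, q = Δφ/Δψ = 0.7969, d_rh = R√(Δφ²+q²Δλ²) = 9264.3 km
Excess = 9264.3 − 8951.7 = 312.6 ≈ 313 km

313 km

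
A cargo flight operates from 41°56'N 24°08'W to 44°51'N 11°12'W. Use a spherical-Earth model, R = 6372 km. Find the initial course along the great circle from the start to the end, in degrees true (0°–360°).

N = sin Δλ·cos φ₂ = +0.1587;  D = cos φ₁ sin φ₂ − sin φ₁ cos φ₂ cos Δλ = +0.0629
initial course = atan2(N, D) = 68.38°

68.4°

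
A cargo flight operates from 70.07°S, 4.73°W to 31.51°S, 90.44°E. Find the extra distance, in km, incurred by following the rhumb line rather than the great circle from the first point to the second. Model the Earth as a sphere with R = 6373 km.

Great circle: cos σ = sin φ₁ sin φ₂ + cos φ₁ cos φ₂ cos Δλ,  σ = 1.0870 rad → d_gc = 6927.3 km
Rhumb line: Δψ = +1.1590, q = Δφ/Δψ = 0.5807, d_rh = R√(Δφ²+q²Δλ²) = 7495.2 km
Excess = 7495.2 − 6927.3 = 567.9 ≈ 568 km

568 km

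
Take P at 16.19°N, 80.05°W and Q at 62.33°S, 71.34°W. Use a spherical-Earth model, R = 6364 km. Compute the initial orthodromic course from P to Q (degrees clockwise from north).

N = sin Δλ·cos φ₂ = +0.0703;  D = cos φ₁ sin φ₂ − sin φ₁ cos φ₂ cos Δλ = -0.9785
initial course = atan2(N, D) = 175.89°

175.9°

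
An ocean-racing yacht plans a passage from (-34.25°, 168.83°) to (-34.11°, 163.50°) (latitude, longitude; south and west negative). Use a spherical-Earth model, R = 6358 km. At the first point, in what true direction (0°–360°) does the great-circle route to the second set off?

270.3°

N = sin Δλ·cos φ₂ = -0.0769;  D = cos φ₁ sin φ₂ − sin φ₁ cos φ₂ cos Δλ = +0.0004
initial course = atan2(N, D) = 270.32°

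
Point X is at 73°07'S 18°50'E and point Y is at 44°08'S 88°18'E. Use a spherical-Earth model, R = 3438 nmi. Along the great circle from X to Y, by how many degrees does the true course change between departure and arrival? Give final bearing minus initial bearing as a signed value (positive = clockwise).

Initial bearing θ₁ = atan2(sin Δλ cos φ₂, cos φ₁ sin φ₂ − sin φ₁ cos φ₂ cos Δλ) = 86.71°
Final bearing θ₂ = (initial bearing from the destination back to the start) + 180° = 23.83°
Δθ = θ₂ − θ₁ = -62.9°

-62.9°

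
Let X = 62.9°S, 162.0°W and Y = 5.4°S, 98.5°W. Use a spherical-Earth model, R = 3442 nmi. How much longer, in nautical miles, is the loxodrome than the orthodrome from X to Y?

Great circle: cos σ = sin φ₁ sin φ₂ + cos φ₁ cos φ₂ cos Δλ,  σ = 1.2806 rad → d_gc = 4407.8 nmi
Rhumb line: Δψ = +1.3286, q = Δφ/Δψ = 0.7554, d_rh = R√(Δφ²+q²Δλ²) = 4498.4 nmi
Excess = 4498.4 − 4407.8 = 90.6 ≈ 91 nmi

91 nmi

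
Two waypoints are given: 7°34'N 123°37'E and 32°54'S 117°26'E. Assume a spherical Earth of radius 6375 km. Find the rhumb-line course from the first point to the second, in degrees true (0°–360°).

188.3°

Δψ = ln[tan(π/4+φ₂/2)/tan(π/4+φ₁/2)] = -0.7411
Δλ = -0.1079 rad (taken the short way round)
course = atan2(Δλ, Δψ) = 188.29°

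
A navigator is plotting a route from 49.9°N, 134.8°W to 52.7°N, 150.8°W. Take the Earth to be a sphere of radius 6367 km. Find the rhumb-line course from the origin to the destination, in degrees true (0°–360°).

285.6°

Δψ = ln[tan(π/4+φ₂/2)/tan(π/4+φ₁/2)] = +0.0782
Δλ = -0.2793 rad (taken the short way round)
course = atan2(Δλ, Δψ) = 285.64°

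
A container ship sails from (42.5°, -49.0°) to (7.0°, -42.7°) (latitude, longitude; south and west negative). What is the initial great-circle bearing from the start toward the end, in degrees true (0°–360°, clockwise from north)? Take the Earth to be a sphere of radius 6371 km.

θ = atan2( sin Δλ·cos φ₂ ,  cos φ₁ sin φ₂ − sin φ₁ cos φ₂ cos Δλ )
  = atan2(+0.1089, -0.5767) = 169.30°

169.3°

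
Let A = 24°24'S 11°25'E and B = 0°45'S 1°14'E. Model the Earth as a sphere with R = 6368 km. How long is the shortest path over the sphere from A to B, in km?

2848 km

cos σ = sin φ₁ sin φ₂ + cos φ₁ cos φ₂ cos Δλ
      = sin(-24.40°)sin(-0.75°) + cos(-24.40°)cos(-0.75°)cos(-10.18°) = 0.9017
σ = 25.622° → d = Rσ = 6368·0.44718 = 2848 km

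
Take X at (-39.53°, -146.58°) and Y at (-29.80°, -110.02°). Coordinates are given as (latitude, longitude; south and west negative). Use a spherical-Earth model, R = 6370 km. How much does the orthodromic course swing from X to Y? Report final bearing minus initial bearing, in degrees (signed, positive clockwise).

-21.4°

Initial bearing θ₁ = atan2(sin Δλ cos φ₂, cos φ₁ sin φ₂ − sin φ₁ cos φ₂ cos Δλ) = 83.34°
Final bearing θ₂ = (initial bearing from the destination back to the start) + 180° = 61.99°
Δθ = θ₂ − θ₁ = -21.4°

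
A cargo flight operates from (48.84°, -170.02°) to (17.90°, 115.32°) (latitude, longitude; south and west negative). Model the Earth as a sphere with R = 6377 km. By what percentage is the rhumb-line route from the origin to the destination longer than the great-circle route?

2.6%

Great circle: σ = 1.1625 rad → d_gc = Rσ = 7413.0 km
Rhumb: Δφ = -0.5400, Δλ = -1.3031, Δψ = -0.6619, q = Δφ/Δψ = 0.8158 → d_rh = R√(Δφ²+q²Δλ²) = 7603.5 km
Excess = (7603.5 − 7413.0) / 7413.0 = 190.5 / 7413.0 = 2.57% ≈ 2.6%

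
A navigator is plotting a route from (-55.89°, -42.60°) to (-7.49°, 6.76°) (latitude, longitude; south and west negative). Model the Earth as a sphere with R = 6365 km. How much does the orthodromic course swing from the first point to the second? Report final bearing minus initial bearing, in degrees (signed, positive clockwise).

Initial bearing θ₁ = atan2(sin Δλ cos φ₂, cos φ₁ sin φ₂ − sin φ₁ cos φ₂ cos Δλ) = 58.47°
Final bearing θ₂ = (initial bearing from the destination back to the start) + 180° = 28.82°
Δθ = θ₂ − θ₁ = -29.6°

-29.6°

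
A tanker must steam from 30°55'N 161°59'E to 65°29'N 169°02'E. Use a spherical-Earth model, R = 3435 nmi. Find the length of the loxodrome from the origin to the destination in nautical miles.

Δψ = ln[tan(π/4+φ₂/2)/tan(π/4+φ₁/2)] = +0.9587;  Δφ = +0.6033 rad,  Δλ = +0.1230 rad
q = Δφ/Δψ = 0.6293
d = R·√(Δφ² + q²Δλ²) = 3435·0.60825 = 2089 nmi

2089 nmi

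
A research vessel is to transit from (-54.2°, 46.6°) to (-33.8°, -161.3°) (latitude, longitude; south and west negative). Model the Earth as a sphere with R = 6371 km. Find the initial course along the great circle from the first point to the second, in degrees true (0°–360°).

157.1°

θ = atan2( sin Δλ·cos φ₂ ,  cos φ₁ sin φ₂ − sin φ₁ cos φ₂ cos Δλ )
  = atan2(+0.3888, -0.9211) = 157.11°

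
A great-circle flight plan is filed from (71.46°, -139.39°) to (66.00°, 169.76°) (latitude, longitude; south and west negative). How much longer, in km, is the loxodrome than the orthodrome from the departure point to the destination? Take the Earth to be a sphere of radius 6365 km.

61 km

Great circle: cos σ = sin φ₁ sin φ₂ + cos φ₁ cos φ₂ cos Δλ,  σ = 0.3246 rad → d_gc = 2065.9 km
Rhumb line: Δψ = -0.2641, q = Δφ/Δψ = 0.3608, d_rh = R√(Δφ²+q²Δλ²) = 2126.5 km
Excess = 2126.5 − 2065.9 = 60.6 ≈ 61 km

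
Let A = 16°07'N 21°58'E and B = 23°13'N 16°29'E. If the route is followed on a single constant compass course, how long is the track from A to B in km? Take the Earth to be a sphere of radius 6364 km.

Δψ = ln[tan(π/4+φ₂/2)/tan(π/4+φ₁/2)] = +0.1317;  Δφ = +0.1239 rad,  Δλ = -0.0957 rad
q = Δφ/Δψ = 0.9409
d = R·√(Δφ² + q²Δλ²) = 6364·0.15318 = 975 km

975 km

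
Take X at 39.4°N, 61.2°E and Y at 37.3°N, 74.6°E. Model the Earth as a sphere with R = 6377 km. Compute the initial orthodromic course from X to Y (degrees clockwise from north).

N = sin Δλ·cos φ₂ = +0.1843;  D = cos φ₁ sin φ₂ − sin φ₁ cos φ₂ cos Δλ = -0.0229
initial course = atan2(N, D) = 97.08°

97.1°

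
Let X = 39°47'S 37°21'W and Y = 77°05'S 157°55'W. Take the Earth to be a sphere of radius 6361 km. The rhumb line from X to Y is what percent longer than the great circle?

Great circle: σ = 1.0047 rad → d_gc = Rσ = 6390.9 km
Rhumb: Δφ = -0.6510, Δλ = -2.1043, Δψ = -1.4206, q = Δφ/Δψ = 0.4583 → d_rh = R√(Δφ²+q²Δλ²) = 7400.9 km
Excess = (7400.9 − 6390.9) / 6390.9 = 1010.0 / 6390.9 = 15.80% ≈ 15.8%

15.8%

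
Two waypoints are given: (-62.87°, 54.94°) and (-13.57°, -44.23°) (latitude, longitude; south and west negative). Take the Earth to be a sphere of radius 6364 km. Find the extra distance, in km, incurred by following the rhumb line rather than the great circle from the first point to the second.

Great circle: cos σ = sin φ₁ sin φ₂ + cos φ₁ cos φ₂ cos Δλ,  σ = 1.4322 rad → d_gc = 9114.38 km
Rhumb line: Δψ = +1.1827, q = Δφ/Δψ = 0.7275, d_rh = R√(Δφ²+q²Δλ²) = 9705.90 km
Excess = 9705.90 − 9114.38 = 591.52 ≈ 592 km

592 km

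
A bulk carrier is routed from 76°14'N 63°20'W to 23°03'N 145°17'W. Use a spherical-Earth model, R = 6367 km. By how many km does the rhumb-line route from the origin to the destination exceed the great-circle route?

417 km

Great circle: cos σ = sin φ₁ sin φ₂ + cos φ₁ cos φ₂ cos Δλ,  σ = 1.1473 rad → d_gc = 7304.9 km
Rhumb line: Δψ = -1.7007, q = Δφ/Δψ = 0.5458, d_rh = R√(Δφ²+q²Δλ²) = 7722.2 km
Excess = 7722.2 − 7304.9 = 417.3 ≈ 417 km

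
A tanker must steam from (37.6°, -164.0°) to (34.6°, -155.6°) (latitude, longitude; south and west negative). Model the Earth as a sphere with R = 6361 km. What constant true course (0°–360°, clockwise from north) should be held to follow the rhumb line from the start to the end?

113.9°

Δψ = ln[tan(π/4+φ₂/2)/tan(π/4+φ₁/2)] = -0.0648
Δλ = +0.1466 rad (taken the short way round)
course = atan2(Δλ, Δψ) = 113.85°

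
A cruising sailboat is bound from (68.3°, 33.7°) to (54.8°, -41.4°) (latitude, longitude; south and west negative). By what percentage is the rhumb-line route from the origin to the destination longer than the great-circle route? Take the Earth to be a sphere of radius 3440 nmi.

6.0%

Great circle: σ = 0.6197 rad → d_gc = Rσ = 2131.8 nmi
Rhumb: Δφ = -0.2356, Δλ = -1.3107, Δψ = -0.5038, q = Δφ/Δψ = 0.4676 → d_rh = R√(Δφ²+q²Δλ²) = 2259.0 nmi
Excess = (2259.0 − 2131.8) / 2131.8 = 127.2 / 2131.8 = 5.97% ≈ 6.0%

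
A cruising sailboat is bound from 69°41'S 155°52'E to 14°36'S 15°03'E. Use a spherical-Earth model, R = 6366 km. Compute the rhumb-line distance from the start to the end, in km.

Δψ = ln[tan(π/4+φ₂/2)/tan(π/4+φ₁/2)] = +1.4618;  Δφ = +0.9614 rad,  Δλ = -2.4577 rad
q = Δφ/Δψ = 0.6577
d = R·√(Δφ² + q²Δλ²) = 6366·1.88071 = 11973 km

11973 km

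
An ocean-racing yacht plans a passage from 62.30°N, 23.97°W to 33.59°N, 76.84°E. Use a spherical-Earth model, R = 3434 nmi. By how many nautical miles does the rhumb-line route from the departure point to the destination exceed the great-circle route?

343 nmi

Great circle: cos σ = sin φ₁ sin φ₂ + cos φ₁ cos φ₂ cos Δλ,  σ = 1.1404 rad → d_gc = 3916.2 nmi
Rhumb line: Δψ = -0.7771, q = Δφ/Δψ = 0.6448, d_rh = R√(Δφ²+q²Δλ²) = 4258.8 nmi
Excess = 4258.8 − 3916.2 = 342.6 ≈ 343 nmi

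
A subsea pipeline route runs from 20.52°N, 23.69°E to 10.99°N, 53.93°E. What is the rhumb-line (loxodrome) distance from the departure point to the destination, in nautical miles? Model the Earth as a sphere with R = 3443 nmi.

Δψ = ln[tan(π/4+φ₂/2)/tan(π/4+φ₁/2)] = -0.1731;  Δφ = -0.1663 rad,  Δλ = +0.5278 rad
q = Δφ/Δψ = 0.9611
d = R·√(Δφ² + q²Δλ²) = 3443·0.53385 = 1838 nmi

1838 nmi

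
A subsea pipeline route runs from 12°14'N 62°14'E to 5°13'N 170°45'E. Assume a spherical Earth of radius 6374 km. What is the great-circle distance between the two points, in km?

11886 km

cos σ = sin φ₁ sin φ₂ + cos φ₁ cos φ₂ cos Δλ
      = sin(12.23°)sin(5.22°) + cos(12.23°)cos(5.22°)cos(108.52°) = -0.2898
σ = 106.847° → d = Rσ = 6374·1.86483 = 11886 km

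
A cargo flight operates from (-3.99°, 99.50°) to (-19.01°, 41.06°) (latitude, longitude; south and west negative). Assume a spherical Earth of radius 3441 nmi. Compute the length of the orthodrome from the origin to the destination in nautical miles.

cos σ = sin φ₁ sin φ₂ + cos φ₁ cos φ₂ cos Δλ
      = sin(-3.99°)sin(-19.01°) + cos(-3.99°)cos(-19.01°)cos(-58.44°) = 0.5163
σ = 58.915° → d = Rσ = 3441·1.02826 = 3538 nmi

3538 nmi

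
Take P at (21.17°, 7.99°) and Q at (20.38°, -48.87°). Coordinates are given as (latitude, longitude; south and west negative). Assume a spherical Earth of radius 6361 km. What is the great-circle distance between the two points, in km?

5869 km

cos σ = sin φ₁ sin φ₂ + cos φ₁ cos φ₂ cos Δλ
      = sin(21.17°)sin(20.38°) + cos(21.17°)cos(20.38°)cos(-56.86°) = 0.6036
σ = 52.869° → d = Rσ = 6361·0.92273 = 5869 km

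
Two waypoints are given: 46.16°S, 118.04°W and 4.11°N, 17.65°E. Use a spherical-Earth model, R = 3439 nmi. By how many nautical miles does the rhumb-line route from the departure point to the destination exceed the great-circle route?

Great circle: cos σ = sin φ₁ sin φ₂ + cos φ₁ cos φ₂ cos Δλ,  σ = 2.1484 rad → d_gc = 7388.5 nmi
Rhumb line: Δψ = +0.9821, q = Δφ/Δψ = 0.8934, d_rh = R√(Δφ²+q²Δλ²) = 7876.8 nmi
Excess = 7876.8 − 7388.5 = 488.3 ≈ 488 nmi

488 nmi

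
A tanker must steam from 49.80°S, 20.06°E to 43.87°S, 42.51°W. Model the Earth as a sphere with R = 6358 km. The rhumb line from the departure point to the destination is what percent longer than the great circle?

Great circle: σ = 0.7322 rad → d_gc = Rσ = 4655.5 km
Rhumb: Δφ = +0.1035, Δλ = -1.0921, Δψ = +0.1515, q = Δφ/Δψ = 0.6831 → d_rh = R√(Δφ²+q²Δλ²) = 4788.4 km
Excess = (4788.4 − 4655.5) / 4655.5 = 132.9 / 4655.5 = 2.855% ≈ 2.9%

2.9%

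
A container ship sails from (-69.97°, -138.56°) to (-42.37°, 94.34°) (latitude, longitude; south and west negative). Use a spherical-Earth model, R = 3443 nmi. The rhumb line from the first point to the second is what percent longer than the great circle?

18.0%

Great circle: σ = 1.0696 rad → d_gc = Rσ = 3682.5 nmi
Rhumb: Δφ = +0.4817, Δλ = -2.2183, Δψ = +0.9160, q = Δφ/Δψ = 0.5259 → d_rh = R√(Δφ²+q²Δλ²) = 4345.5 nmi
Excess = (4345.5 − 3682.5) / 3682.5 = 663.0 / 3682.5 = 18.00% ≈ 18.0%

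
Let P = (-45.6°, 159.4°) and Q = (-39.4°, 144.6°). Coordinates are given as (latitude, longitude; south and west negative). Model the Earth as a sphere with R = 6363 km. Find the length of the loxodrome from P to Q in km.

1392 km

Rhumb course C = atan2(Δλ, Δψ) with Δψ = ln[tan(π/4+φ₂/2)/tan(π/4+φ₁/2)] = +0.1470, Δλ = -0.2583 → C = 299.64°
d = R·|Δφ| / |cos C| = 6363·0.10821 / 0.49451 = 1392 km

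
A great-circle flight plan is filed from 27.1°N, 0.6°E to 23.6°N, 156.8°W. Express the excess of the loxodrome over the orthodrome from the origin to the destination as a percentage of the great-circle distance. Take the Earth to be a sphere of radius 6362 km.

Great circle: σ = 2.1782 rad → d_gc = Rσ = 13857.7 km
Rhumb: Δφ = -0.0611, Δλ = -2.7471, Δψ = -0.0676, q = Δφ/Δψ = 0.9035 → d_rh = R√(Δφ²+q²Δλ²) = 15795.7 km
Excess = (15795.7 − 13857.7) / 13857.7 = 1938.0 / 13857.7 = 13.99% ≈ 14.0%

14.0%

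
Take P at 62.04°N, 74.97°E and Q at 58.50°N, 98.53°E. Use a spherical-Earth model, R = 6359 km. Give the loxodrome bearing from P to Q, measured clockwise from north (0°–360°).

106.9°

Meridional parts: M(φ₁)=+1.3905, M(φ₂)=+1.2657 → ΔM = -0.1247;  Δλ = +0.4112 rad
tan C = Δλ / ΔM = -3.2967 → C = 106.87°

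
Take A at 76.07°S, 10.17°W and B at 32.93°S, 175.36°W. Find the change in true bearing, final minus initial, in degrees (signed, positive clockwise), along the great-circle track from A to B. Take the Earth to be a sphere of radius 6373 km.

At departure: θ₁ = atan2(sin Δλ cos φ₂, cos φ₁ sin φ₂ − sin φ₁ cos φ₂ cos Δλ) = 193.15°
At arrival: θ₂ = atan2(sin Δλ cos φ₁, −cos φ₂ sin φ₁ + sin φ₂ cos φ₁ cos Δλ) = 356.26°
Δθ = θ₂ − θ₁ = +163.1°

+163.1°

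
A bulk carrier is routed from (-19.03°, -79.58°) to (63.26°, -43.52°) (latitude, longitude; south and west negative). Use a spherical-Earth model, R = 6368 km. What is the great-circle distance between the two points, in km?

Haversine: a = sin²(Δφ/2)+cos φ₁ cos φ₂ sin²(Δλ/2) = 0.47367;  σ = 2·atan2(√a,√(1−a))
σ = 86.981° → d = Rσ = 6368·1.51811 = 9667 km

9667 km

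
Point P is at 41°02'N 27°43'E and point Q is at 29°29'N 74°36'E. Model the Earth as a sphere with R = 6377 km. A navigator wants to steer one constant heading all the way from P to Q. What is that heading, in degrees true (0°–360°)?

106.8°

Δψ = ln[tan(π/4+φ₂/2)/tan(π/4+φ₁/2)] = -0.2477
Δλ = +0.8183 rad (taken the short way round)
course = atan2(Δλ, Δψ) = 106.84°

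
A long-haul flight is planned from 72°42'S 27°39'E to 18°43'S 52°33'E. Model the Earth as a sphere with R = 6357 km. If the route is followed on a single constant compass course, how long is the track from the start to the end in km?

6220 km

Rhumb course C = atan2(Δλ, Δψ) with Δψ = ln[tan(π/4+φ₂/2)/tan(π/4+φ₁/2)] = +1.5504, Δλ = +0.4346 → C = 15.66°
d = R·|Δφ| / |cos C| = 6357·0.94219 / 0.96289 = 6220 km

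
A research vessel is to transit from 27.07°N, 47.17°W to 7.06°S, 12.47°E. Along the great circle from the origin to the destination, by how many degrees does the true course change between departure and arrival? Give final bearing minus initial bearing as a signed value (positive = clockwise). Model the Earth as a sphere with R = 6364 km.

At departure: θ₁ = atan2(sin Δλ cos φ₂, cos φ₁ sin φ₂ − sin φ₁ cos φ₂ cos Δλ) = 111.52°
At arrival: θ₂ = atan2(sin Δλ cos φ₁, −cos φ₂ sin φ₁ + sin φ₂ cos φ₁ cos Δλ) = 123.42°
Δθ = θ₂ − θ₁ = +11.9°

+11.9°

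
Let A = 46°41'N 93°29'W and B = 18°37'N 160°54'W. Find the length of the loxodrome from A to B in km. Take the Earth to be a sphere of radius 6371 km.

6937 km

Δψ = ln[tan(π/4+φ₂/2)/tan(π/4+φ₁/2)] = -0.5928;  Δφ = -0.4899 rad,  Δλ = -1.1766 rad
q = Δφ/Δψ = 0.8264
d = R·√(Δφ² + q²Δλ²) = 6371·1.08880 = 6937 km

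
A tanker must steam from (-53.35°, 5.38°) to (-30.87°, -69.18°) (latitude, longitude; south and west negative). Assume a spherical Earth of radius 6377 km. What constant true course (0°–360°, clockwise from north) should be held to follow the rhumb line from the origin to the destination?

Δψ = ln[tan(π/4+φ₂/2)/tan(π/4+φ₁/2)] = +0.5381
Δλ = -1.3013 rad (taken the short way round)
course = atan2(Δλ, Δψ) = 292.47°

292.5°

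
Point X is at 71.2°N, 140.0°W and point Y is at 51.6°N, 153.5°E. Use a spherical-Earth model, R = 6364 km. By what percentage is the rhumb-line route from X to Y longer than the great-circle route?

4.6%

Great circle: σ = 0.6064 rad → d_gc = Rσ = 3859.2 km
Rhumb: Δφ = -0.3421, Δλ = -1.1606, Δψ = -0.7436, q = Δφ/Δψ = 0.4600 → d_rh = R√(Δφ²+q²Δλ²) = 4035.5 km
Excess = (4035.5 − 3859.2) / 3859.2 = 176.3 / 3859.2 = 4.57% ≈ 4.6%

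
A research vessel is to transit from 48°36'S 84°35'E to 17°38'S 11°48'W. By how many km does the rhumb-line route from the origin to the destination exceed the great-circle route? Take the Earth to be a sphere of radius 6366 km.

Great circle: cos σ = sin φ₁ sin φ₂ + cos φ₁ cos φ₂ cos Δλ,  σ = 1.4130 rad → d_gc = 8995.1 km
Rhumb line: Δψ = +0.6605, q = Δφ/Δψ = 0.8183, d_rh = R√(Δφ²+q²Δλ²) = 9414.4 km
Excess = 9414.4 − 8995.1 = 419.3 ≈ 419 km

419 km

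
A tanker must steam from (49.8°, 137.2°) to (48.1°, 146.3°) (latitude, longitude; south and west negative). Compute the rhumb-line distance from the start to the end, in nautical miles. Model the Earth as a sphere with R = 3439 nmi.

Rhumb course C = atan2(Δλ, Δψ) with Δψ = ln[tan(π/4+φ₂/2)/tan(π/4+φ₁/2)] = -0.0452, Δλ = +0.1588 → C = 105.88°
d = R·|Δφ| / |cos C| = 3439·0.02967 / 0.27364 = 373 nmi

373 nmi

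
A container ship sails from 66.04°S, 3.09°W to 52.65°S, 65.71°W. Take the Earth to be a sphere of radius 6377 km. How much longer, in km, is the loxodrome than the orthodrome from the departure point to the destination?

143 km

Great circle: cos σ = sin φ₁ sin φ₂ + cos φ₁ cos φ₂ cos Δλ,  σ = 0.5740 rad → d_gc = 3660.3 km
Rhumb line: Δψ = +0.4655, q = Δφ/Δψ = 0.5020, d_rh = R√(Δφ²+q²Δλ²) = 3802.9 km
Excess = 3802.9 − 3660.3 = 142.6 ≈ 143 km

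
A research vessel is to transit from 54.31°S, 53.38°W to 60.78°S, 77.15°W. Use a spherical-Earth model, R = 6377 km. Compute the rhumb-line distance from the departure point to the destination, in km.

Rhumb course C = atan2(Δλ, Δψ) with Δψ = ln[tan(π/4+φ₂/2)/tan(π/4+φ₁/2)] = -0.2111, Δλ = -0.4149 → C = 243.03°
d = R·|Δφ| / |cos C| = 6377·0.11292 / 0.45350 = 1588 km

1588 km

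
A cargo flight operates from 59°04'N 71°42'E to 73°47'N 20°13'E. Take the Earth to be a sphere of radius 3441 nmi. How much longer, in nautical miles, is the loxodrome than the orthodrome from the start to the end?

Great circle: cos σ = sin φ₁ sin φ₂ + cos φ₁ cos φ₂ cos Δλ,  σ = 0.4201 rad → d_gc = 1445.7 nmi
Rhumb line: Δψ = +0.6638, q = Δφ/Δψ = 0.3869, d_rh = R√(Δφ²+q²Δλ²) = 1487.5 nmi
Excess = 1487.5 − 1445.7 = 41.8 ≈ 42 nmi

42 nmi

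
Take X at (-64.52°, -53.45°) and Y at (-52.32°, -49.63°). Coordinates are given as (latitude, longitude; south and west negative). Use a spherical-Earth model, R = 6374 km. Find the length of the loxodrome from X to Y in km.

Δψ = ln[tan(π/4+φ₂/2)/tan(π/4+φ₁/2)] = +0.4115;  Δφ = +0.2129 rad,  Δλ = +0.0667 rad
q = Δφ/Δψ = 0.5174
d = R·√(Δφ² + q²Δλ²) = 6374·0.21571 = 1375 km

1375 km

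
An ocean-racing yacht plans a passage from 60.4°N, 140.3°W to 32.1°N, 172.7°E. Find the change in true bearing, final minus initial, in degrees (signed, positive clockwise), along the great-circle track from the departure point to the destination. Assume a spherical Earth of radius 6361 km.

-35.9°

At departure: θ₁ = atan2(sin Δλ cos φ₂, cos φ₁ sin φ₂ − sin φ₁ cos φ₂ cos Δλ) = 248.84°
At arrival: θ₂ = atan2(sin Δλ cos φ₁, −cos φ₂ sin φ₁ + sin φ₂ cos φ₁ cos Δλ) = 212.94°
Δθ = θ₂ − θ₁ = -35.9°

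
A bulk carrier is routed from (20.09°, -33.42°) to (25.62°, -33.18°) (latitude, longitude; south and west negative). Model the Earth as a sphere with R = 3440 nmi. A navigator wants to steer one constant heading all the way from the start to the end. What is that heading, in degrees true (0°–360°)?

Δψ = ln[tan(π/4+φ₂/2)/tan(π/4+φ₁/2)] = +0.1048
Δλ = +0.0042 rad (taken the short way round)
course = atan2(Δλ, Δψ) = 2.29°

2.3°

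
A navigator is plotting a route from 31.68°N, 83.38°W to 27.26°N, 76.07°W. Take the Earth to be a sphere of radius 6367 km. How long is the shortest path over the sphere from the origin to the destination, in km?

861 km

cos σ = sin φ₁ sin φ₂ + cos φ₁ cos φ₂ cos Δλ
      = sin(31.68°)sin(27.26°) + cos(31.68°)cos(27.26°)cos(7.31°) = 0.9909
σ = 7.745° → d = Rσ = 6367·0.13518 = 861 km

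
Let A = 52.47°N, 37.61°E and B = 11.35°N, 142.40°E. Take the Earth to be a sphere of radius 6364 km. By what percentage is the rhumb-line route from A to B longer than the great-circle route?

5.6%

Great circle: σ = 1.5672 rad → d_gc = Rσ = 9973.6 km
Rhumb: Δφ = -0.7177, Δλ = +1.8289, Δψ = -0.8802, q = Δφ/Δψ = 0.8154 → d_rh = R√(Δφ²+q²Δλ²) = 10532.5 km
Excess = (10532.5 − 9973.6) / 9973.6 = 558.9 / 9973.6 = 5.60% ≈ 5.6%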